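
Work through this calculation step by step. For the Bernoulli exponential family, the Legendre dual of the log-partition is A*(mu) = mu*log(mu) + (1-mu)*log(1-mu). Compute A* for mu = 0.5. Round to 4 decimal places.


Legendre transform for Bernoulli:
A*(mu) = mu*log(mu) + (1-mu)*log(1-mu).
mu = 0.5, 1-mu = 0.5.
mu*log(mu) = 0.5*log(0.5) = -0.346574.
(1-mu)*log(1-mu) = 0.5*log(0.5) = -0.346574.
A* = -0.346574 + -0.346574 = -0.6931

-0.6931


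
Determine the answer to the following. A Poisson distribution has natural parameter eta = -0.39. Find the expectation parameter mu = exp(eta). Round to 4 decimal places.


Expectation parameter for Poisson exponential family:
mu = exp(eta).
eta = -0.39.
mu = exp(-0.39) = 0.6771

0.6771


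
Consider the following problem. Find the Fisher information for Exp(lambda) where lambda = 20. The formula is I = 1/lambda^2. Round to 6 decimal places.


Fisher information for exponential: I(lambda) = 1/lambda^2.
lambda = 20, lambda^2 = 400.
I = 1/400 = 0.002500

0.002500


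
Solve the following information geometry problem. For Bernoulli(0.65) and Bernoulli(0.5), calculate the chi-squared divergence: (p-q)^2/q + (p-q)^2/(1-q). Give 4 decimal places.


Chi-squared divergence between Bernoulli distributions:
chi^2 = (p-q)^2/q + (p-q)^2/(1-q).
p = 0.65, q = 0.5, p-q = 0.15.
(p-q)^2 = 0.0225.
term1 = 0.0225/0.5 = 0.045.
term2 = 0.0225/0.5 = 0.045.
chi^2 = 0.045 + 0.045 = 0.0900

0.0900


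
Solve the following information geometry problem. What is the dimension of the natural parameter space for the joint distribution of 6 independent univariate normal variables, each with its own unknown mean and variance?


Exponential family dimension calculation:
Each univariate normal has two natural parameters (mu/sigma^2 and -1/(2 sigma^2)).
With 6 independent components, dim = 2 * 6 = 12.

12


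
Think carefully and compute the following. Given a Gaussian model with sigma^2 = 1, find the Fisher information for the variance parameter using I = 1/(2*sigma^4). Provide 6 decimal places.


Fisher information for variance: I(sigma^2) = 1/(2*sigma^4).
sigma^2 = 1, so sigma^4 = 1.
I = 1/(2*1) = 1/2 = 0.500000

0.500000


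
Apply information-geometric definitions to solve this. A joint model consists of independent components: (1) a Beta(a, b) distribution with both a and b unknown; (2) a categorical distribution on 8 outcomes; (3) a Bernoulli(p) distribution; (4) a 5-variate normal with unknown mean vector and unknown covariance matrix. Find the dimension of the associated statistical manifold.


The dimension of a statistical manifold equals the number of free
(independent) real parameters of the model. For a product of independent
blocks the parameter counts add.
- Beta (a, b): 2.
- categorical on 8 outcomes (probabilities sum to 1): 8-1 = 7.
- Bernoulli (p): 1.
- 5-variate normal: 5 (mean) + 5*6/2 = 15 (symmetric covariance) = 20.
Total = 2 + 7 + 1 + 20 = 30.
Dimension = 30

30


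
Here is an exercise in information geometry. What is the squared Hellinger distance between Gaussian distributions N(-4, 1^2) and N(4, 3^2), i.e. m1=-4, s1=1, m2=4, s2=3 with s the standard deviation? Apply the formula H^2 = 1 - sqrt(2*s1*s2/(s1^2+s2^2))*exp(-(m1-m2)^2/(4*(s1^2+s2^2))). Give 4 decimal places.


Squared Hellinger distance for Gaussians:
H^2 = 1 - sqrt(2*s1*s2/(s1^2+s2^2)) * exp(-(m1-m2)^2/(4*(s1^2+s2^2))).
s1^2 = 1, s2^2 = 9, s1^2+s2^2 = 10.
sqrt(2*1*3/(10)) = 0.774597.
(m1-m2)^2 = (-8)^2 = 64.
exp(-64/(4*10)) = exp(-1.6) = 0.201897.
H^2 = 1 - 0.774597*0.201897 = 0.8436

0.8436


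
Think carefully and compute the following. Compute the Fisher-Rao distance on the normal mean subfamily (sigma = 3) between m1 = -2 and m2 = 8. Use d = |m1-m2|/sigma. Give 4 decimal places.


On the fixed-variance normal subfamily, geodesic distance = |m1-m2|/sigma.
|-2 - 8| = 10.
sigma = 3.
d = 10/3 = 3.3333

3.3333


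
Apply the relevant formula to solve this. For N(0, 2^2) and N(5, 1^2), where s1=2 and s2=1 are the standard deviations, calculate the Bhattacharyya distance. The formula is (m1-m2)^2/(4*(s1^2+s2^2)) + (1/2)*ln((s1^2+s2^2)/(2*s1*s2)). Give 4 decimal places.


Bhattacharyya distance between two Gaussians:
DB = (m1-m2)^2/(4*(s1^2+s2^2)) + (1/2)*ln((s1^2+s2^2)/(2*s1*s2)).
(m1-m2)^2 = (-5)^2 = 25.
s1^2+s2^2 = 4 + 1 = 5.
term1 = 25/20 = 1.25.
term2 = 0.5*ln(5/4.0) = 0.111572.
DB = 1.25 + 0.111572 = 1.3616

1.3616


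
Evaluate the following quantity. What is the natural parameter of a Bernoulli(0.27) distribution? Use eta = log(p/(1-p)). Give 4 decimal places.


Natural parameter for Bernoulli: eta = log(p/(1-p)).
p = 0.27, 1-p = 0.73.
p/(1-p) = 0.369863.
eta = log(0.369863) = -0.9946

-0.9946


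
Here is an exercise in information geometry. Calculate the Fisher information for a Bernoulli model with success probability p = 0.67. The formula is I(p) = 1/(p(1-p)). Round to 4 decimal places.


For Bernoulli(p), Fisher information is I(p) = 1/(p*(1-p)).
p = 0.67, 1-p = 0.33.
p*(1-p) = 0.2211.
I(p) = 1/0.2211 = 4.5228

4.5228


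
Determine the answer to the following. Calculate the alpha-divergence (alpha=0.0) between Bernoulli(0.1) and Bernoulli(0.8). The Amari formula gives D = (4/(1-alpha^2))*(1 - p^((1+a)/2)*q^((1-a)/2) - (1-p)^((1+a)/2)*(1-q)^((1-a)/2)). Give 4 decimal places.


Amari alpha-divergence:
D = (4/(1-alpha^2))*(1 - p^((1+a)/2)*q^((1-a)/2) - (1-p)^((1+a)/2)*(1-q)^((1-a)/2)).
alpha = 0.0, p = 0.1, q = 0.8.
e1 = (1+alpha)/2 = 0.5, e2 = (1-alpha)/2 = 0.5.
t1 = p^e1 * q^e2 = 0.1^0.5 * 0.8^0.5 = 0.282843.
t2 = (1-p)^e1 * (1-q)^e2 = 0.9^0.5 * 0.2^0.5 = 0.424264.
4/(1-alpha^2) = 4.0.
D = 4.0*(1 - 0.282843 - 0.424264) = 1.1716

1.1716


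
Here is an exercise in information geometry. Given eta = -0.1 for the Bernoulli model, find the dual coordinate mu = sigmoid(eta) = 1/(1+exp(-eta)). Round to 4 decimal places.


Dual coordinate (expectation parameter) for Bernoulli:
mu = 1/(1+exp(-eta)).
eta = -0.1.
exp(-eta) = exp(0.1) = 1.105171.
mu = 1/(1+1.105171) = 0.4750

0.4750


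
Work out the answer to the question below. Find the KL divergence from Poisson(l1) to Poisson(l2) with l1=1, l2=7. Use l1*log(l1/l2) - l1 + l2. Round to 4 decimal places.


KL divergence for Poisson:
KL = l1*log(l1/l2) - l1 + l2.
l1 = 1, l2 = 7.
log(1/7) = -1.94591.
l1*log(l1/l2) = 1 * -1.94591 = -1.94591.
KL = -1.94591 - 1 + 7 = 4.0541

4.0541


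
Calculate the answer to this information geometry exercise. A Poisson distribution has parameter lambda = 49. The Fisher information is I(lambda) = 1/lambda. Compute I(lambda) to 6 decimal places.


Fisher information for Poisson: I(lambda) = 1/lambda.
lambda = 49.
I(lambda) = 1/49 = 0.020408

0.020408


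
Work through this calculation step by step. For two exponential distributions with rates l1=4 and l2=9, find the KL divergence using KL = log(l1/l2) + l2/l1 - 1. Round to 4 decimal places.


KL divergence for exponential family:
KL = log(l1/l2) + l2/l1 - 1.
log(4/9) = -0.81093.
9/4 = 2.25.
KL = -0.81093 + 2.25 - 1 = 0.4391

0.4391


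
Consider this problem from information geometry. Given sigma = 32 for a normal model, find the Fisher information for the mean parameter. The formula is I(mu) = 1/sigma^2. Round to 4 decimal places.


The Fisher information for the mean of a normal distribution is I(mu) = 1/sigma^2.
sigma = 32, so sigma^2 = 1024.
I(mu) = 1/1024 = 0.0010

0.0010


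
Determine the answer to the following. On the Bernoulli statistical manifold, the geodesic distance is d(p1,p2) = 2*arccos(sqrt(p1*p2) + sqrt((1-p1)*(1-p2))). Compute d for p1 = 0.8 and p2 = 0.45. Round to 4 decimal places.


Geodesic distance on Bernoulli manifold:
d(p1,p2) = 2*arccos(sqrt(p1*p2) + sqrt((1-p1)*(1-p2))).
sqrt(p1*p2) = sqrt(0.8*0.45) = 0.6.
sqrt((1-p1)*(1-p2)) = sqrt(0.2*0.55) = 0.331662.
arg = 0.6 + 0.331662 = 0.931662.
d = 2*arccos(0.931662) = 0.7437

0.7437


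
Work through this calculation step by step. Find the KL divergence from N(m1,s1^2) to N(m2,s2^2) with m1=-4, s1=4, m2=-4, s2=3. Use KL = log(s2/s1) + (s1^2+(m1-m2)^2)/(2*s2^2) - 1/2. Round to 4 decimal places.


KL divergence between normal distributions:
KL = log(s2/s1) + (s1^2 + (m1-m2)^2)/(2*s2^2) - 1/2.
log(3/4) = -0.287682.
(4^2 + (-4--4)^2)/(2*3^2) = (16 + 0)/18 = 0.888889.
KL = -0.287682 + 0.888889 - 0.5 = 0.1012

0.1012


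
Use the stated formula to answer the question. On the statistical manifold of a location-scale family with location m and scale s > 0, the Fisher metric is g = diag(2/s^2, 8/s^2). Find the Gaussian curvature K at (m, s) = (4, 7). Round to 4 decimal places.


The metric has the form g = (A dm^2 + B ds^2)/s^2 with A = 2, B = 8.
Substitute u = sqrt(A/B)*m: g = B*(du^2 + ds^2)/s^2, i.e. B times the
Poincare upper half-plane metric, which has constant Gaussian curvature -1.
Scaling a 2D metric by a constant c divides the Gaussian curvature by c,
so K = -1/B = -1/(8) = -0.1250 everywhere (the point (m, s) = (4, 7) is irrelevant:
the curvature is constant).
The requested Gaussian curvature is K = -0.1250.

-0.1250


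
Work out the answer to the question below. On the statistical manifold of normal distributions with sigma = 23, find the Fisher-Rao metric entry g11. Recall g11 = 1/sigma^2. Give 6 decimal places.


For the 2-parameter normal family, the Fisher metric has:
  g11 = 1/sigma^2, g22 = 2/sigma^2.
sigma = 23, sigma^2 = 529.
g11 = 0.001890

0.001890


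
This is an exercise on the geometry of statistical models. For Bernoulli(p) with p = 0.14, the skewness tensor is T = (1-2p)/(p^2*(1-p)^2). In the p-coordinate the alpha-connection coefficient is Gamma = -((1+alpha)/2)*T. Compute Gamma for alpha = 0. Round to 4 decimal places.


Skewness (Amari-Chentsov) tensor: T = (1-2p)/(p^2*(1-p)^2).
p = 0.14, 1-2p = 0.72, p^2 = 0.0196, (1-p)^2 = 0.7396.
T = 0.72/(0.0196 * 0.7396) = 49.668326.
In the p-coordinate, Gamma^(alpha) = Gamma^(0) - (alpha/2)*T with Gamma^(0) = (1/2)*g'(p) = -T/2,
so Gamma^(alpha) = -((1+alpha)/2)*T.
alpha = 0, -(1+alpha)/2 = -0.5.
Gamma = -0.5 * 49.668326 = -24.8342

-24.8342


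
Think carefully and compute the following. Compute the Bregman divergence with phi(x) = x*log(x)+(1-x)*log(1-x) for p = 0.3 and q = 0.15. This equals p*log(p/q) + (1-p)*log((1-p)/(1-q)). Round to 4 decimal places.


Bregman divergence with negative entropy generator:
D = p*log(p/q) + (1-p)*log((1-p)/(1-q)).
p = 0.3, q = 0.15.
p*log(p/q) = 0.3*log(0.3/0.15) = 0.207944.
(1-p)*log((1-p)/(1-q)) = 0.7*log(0.7/0.85) = -0.135909.
D = 0.207944 + -0.135909 = 0.0720

0.0720


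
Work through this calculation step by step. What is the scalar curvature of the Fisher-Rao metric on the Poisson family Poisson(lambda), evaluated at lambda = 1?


This family has a single free parameter, so its statistical manifold
is 1-dimensional. The Riemann curvature tensor of any 1-dimensional
Riemannian manifold vanishes identically, so R = 0.

0


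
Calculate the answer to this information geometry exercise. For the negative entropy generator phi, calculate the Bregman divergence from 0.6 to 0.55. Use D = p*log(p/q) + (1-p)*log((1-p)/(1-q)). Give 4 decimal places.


Bregman divergence with negative entropy generator:
D = p*log(p/q) + (1-p)*log((1-p)/(1-q)).
p = 0.6, q = 0.55.
p*log(p/q) = 0.6*log(0.6/0.55) = 0.052207.
(1-p)*log((1-p)/(1-q)) = 0.4*log(0.4/0.45) = -0.047113.
D = 0.052207 + -0.047113 = 0.0051

0.0051


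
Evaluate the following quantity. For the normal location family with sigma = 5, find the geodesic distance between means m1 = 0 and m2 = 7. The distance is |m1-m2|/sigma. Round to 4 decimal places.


On the fixed-variance normal subfamily, geodesic distance = |m1-m2|/sigma.
|0 - 7| = 7.
sigma = 5.
d = 7/5 = 1.4000

1.4000


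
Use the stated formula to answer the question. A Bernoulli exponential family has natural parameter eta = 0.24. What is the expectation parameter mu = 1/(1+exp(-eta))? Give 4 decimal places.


Dual coordinate (expectation parameter) for Bernoulli:
mu = 1/(1+exp(-eta)).
eta = 0.24.
exp(-eta) = exp(-0.24) = 0.786628.
mu = 1/(1+0.786628) = 0.5597

0.5597


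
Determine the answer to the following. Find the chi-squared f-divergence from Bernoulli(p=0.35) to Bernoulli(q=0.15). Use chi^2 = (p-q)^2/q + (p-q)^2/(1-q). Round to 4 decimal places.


Chi-squared divergence between Bernoulli distributions:
chi^2 = (p-q)^2/q + (p-q)^2/(1-q).
p = 0.35, q = 0.15, p-q = 0.2.
(p-q)^2 = 0.04.
term1 = 0.04/0.15 = 0.266667.
term2 = 0.04/0.85 = 0.047059.
chi^2 = 0.266667 + 0.047059 = 0.3137

0.3137


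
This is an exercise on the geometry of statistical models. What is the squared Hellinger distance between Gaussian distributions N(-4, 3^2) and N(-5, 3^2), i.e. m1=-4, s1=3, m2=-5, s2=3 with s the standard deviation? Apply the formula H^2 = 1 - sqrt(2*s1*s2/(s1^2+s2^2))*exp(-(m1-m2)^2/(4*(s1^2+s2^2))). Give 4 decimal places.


Squared Hellinger distance for Gaussians:
H^2 = 1 - sqrt(2*s1*s2/(s1^2+s2^2)) * exp(-(m1-m2)^2/(4*(s1^2+s2^2))).
s1^2 = 9, s2^2 = 9, s1^2+s2^2 = 18.
sqrt(2*3*3/(18)) = 1.0.
(m1-m2)^2 = (1)^2 = 1.
exp(-1/(4*18)) = exp(-0.013889) = 0.986207.
H^2 = 1 - 1.0*0.986207 = 0.0138

0.0138


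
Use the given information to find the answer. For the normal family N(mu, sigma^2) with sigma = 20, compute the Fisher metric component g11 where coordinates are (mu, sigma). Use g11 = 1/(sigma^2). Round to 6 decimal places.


For the 2-parameter normal family, the Fisher metric has:
  g11 = 1/sigma^2, g22 = 2/sigma^2.
sigma = 20, sigma^2 = 400.
g11 = 0.002500

0.002500


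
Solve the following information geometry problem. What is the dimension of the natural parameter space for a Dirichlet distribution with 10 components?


Exponential family dimension calculation:
Dirichlet with 10 components has 10 natural parameters.

10


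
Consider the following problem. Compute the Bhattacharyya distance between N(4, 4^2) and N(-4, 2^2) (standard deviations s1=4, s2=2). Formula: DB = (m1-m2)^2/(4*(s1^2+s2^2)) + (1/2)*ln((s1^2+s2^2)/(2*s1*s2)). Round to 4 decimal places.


Bhattacharyya distance between two Gaussians:
DB = (m1-m2)^2/(4*(s1^2+s2^2)) + (1/2)*ln((s1^2+s2^2)/(2*s1*s2)).
(m1-m2)^2 = (8)^2 = 64.
s1^2+s2^2 = 16 + 4 = 20.
term1 = 64/80 = 0.8.
term2 = 0.5*ln(20/16.0) = 0.111572.
DB = 0.8 + 0.111572 = 0.9116

0.9116


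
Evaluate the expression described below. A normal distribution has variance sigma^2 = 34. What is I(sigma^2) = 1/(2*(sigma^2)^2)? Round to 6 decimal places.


Fisher information for variance: I(sigma^2) = 1/(2*sigma^4).
sigma^2 = 34, so sigma^4 = 1156.
I = 1/(2*1156) = 1/2312 = 0.000433

0.000433


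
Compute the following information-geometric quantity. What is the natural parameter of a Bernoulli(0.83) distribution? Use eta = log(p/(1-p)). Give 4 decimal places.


Natural parameter for Bernoulli: eta = log(p/(1-p)).
p = 0.83, 1-p = 0.17.
p/(1-p) = 4.882353.
eta = log(4.882353) = 1.5856

1.5856


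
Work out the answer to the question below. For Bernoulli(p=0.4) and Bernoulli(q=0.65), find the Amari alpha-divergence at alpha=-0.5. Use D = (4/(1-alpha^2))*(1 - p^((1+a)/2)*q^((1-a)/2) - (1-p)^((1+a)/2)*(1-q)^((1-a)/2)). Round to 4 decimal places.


Amari alpha-divergence:
D = (4/(1-alpha^2))*(1 - p^((1+a)/2)*q^((1-a)/2) - (1-p)^((1+a)/2)*(1-q)^((1-a)/2)).
alpha = -0.5, p = 0.4, q = 0.65.
e1 = (1+alpha)/2 = 0.25, e2 = (1-alpha)/2 = 0.75.
t1 = p^e1 * q^e2 = 0.4^0.25 * 0.65^0.75 = 0.575705.
t2 = (1-p)^e1 * (1-q)^e2 = 0.6^0.25 * 0.35^0.75 = 0.400487.
4/(1-alpha^2) = 5.333333.
D = 5.333333*(1 - 0.575705 - 0.400487) = 0.1270

0.1270


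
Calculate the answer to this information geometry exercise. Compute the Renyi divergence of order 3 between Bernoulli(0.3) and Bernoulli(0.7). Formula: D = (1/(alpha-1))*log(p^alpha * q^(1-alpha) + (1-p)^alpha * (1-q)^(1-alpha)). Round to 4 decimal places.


Renyi divergence of order alpha between Bernoulli distributions:
D = (1/(alpha-1))*log(p^alpha * q^(1-alpha) + (1-p)^alpha * (1-q)^(1-alpha)).
alpha = 3, p = 0.3, q = 0.7.
p^alpha * q^(1-alpha) = 0.3^3 * 0.7^-2 = 0.055102.
(1-p)^alpha * (1-q)^(1-alpha) = 0.7^3 * 0.3^-2 = 3.811111.
sum = 0.055102 + 3.811111 = 3.866213.
D = (1/2)*log(3.866213) = 0.6761

0.6761


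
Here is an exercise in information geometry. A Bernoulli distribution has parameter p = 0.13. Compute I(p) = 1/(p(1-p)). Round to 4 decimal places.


For Bernoulli(p), Fisher information is I(p) = 1/(p*(1-p)).
p = 0.13, 1-p = 0.87.
p*(1-p) = 0.1131.
I(p) = 1/0.1131 = 8.8417

8.8417


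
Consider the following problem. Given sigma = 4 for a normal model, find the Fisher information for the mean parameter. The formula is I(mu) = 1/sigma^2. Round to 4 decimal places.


The Fisher information for the mean of a normal distribution is I(mu) = 1/sigma^2.
sigma = 4, so sigma^2 = 16.
I(mu) = 1/16 = 0.0625

0.0625


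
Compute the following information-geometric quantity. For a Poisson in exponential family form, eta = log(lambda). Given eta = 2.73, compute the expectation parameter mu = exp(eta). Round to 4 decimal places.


Expectation parameter for Poisson exponential family:
mu = exp(eta).
eta = 2.73.
mu = exp(2.73) = 15.3329

15.3329


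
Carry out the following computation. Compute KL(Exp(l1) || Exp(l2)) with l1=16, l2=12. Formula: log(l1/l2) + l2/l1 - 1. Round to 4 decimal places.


KL divergence for exponential family:
KL = log(l1/l2) + l2/l1 - 1.
log(16/12) = 0.287682.
12/16 = 0.75.
KL = 0.287682 + 0.75 - 1 = 0.0377

0.0377


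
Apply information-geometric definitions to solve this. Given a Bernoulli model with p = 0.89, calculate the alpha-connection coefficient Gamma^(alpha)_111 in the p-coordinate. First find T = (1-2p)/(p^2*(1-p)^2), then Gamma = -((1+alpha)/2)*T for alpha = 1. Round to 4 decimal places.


Skewness (Amari-Chentsov) tensor: T = (1-2p)/(p^2*(1-p)^2).
p = 0.89, 1-2p = -0.78, p^2 = 0.7921, (1-p)^2 = 0.0121.
T = -0.78/(0.7921 * 0.0121) = -81.382161.
In the p-coordinate, Gamma^(alpha) = Gamma^(0) - (alpha/2)*T with Gamma^(0) = (1/2)*g'(p) = -T/2,
so Gamma^(alpha) = -((1+alpha)/2)*T.
alpha = 1, -(1+alpha)/2 = -1.0.
Gamma = -1.0 * -81.382161 = 81.3822

81.3822


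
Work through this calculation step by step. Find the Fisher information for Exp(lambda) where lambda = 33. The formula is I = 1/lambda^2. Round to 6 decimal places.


Fisher information for exponential: I(lambda) = 1/lambda^2.
lambda = 33, lambda^2 = 1089.
I = 1/1089 = 0.000918

0.000918


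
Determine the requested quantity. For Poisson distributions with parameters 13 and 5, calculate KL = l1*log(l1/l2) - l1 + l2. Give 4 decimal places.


KL divergence for Poisson:
KL = l1*log(l1/l2) - l1 + l2.
l1 = 13, l2 = 5.
log(13/5) = 0.955511.
l1*log(l1/l2) = 13 * 0.955511 = 12.421649.
KL = 12.421649 - 13 + 5 = 4.4216

4.4216


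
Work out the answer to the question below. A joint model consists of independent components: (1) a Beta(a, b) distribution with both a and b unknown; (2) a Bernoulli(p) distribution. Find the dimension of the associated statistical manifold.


The dimension of a statistical manifold equals the number of free
(independent) real parameters of the model. For a product of independent
blocks the parameter counts add.
- Beta (a, b): 2.
- Bernoulli (p): 1.
Total = 2 + 1 = 3.
Dimension = 3

3


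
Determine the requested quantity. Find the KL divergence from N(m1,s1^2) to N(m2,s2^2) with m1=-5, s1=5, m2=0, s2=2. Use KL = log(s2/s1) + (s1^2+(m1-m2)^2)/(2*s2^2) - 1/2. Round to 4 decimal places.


KL divergence between normal distributions:
KL = log(s2/s1) + (s1^2 + (m1-m2)^2)/(2*s2^2) - 1/2.
log(2/5) = -0.916291.
(5^2 + (-5-0)^2)/(2*2^2) = (25 + 25)/8 = 6.25.
KL = -0.916291 + 6.25 - 0.5 = 4.8337

4.8337


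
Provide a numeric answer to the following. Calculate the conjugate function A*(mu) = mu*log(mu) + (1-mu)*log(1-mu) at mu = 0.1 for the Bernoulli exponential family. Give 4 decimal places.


Legendre transform for Bernoulli:
A*(mu) = mu*log(mu) + (1-mu)*log(1-mu).
mu = 0.1, 1-mu = 0.9.
mu*log(mu) = 0.1*log(0.1) = -0.230259.
(1-mu)*log(1-mu) = 0.9*log(0.9) = -0.094824.
A* = -0.230259 + -0.094824 = -0.3251

-0.3251


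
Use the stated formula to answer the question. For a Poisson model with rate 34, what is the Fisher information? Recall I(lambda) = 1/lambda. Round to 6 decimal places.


Fisher information for Poisson: I(lambda) = 1/lambda.
lambda = 34.
I(lambda) = 1/34 = 0.029412

0.029412


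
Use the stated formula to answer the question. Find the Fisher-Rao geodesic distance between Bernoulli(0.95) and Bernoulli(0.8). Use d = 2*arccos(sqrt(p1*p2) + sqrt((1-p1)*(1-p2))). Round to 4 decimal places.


Geodesic distance on Bernoulli manifold:
d(p1,p2) = 2*arccos(sqrt(p1*p2) + sqrt((1-p1)*(1-p2))).
sqrt(p1*p2) = sqrt(0.95*0.8) = 0.87178.
sqrt((1-p1)*(1-p2)) = sqrt(0.05*0.2) = 0.1.
arg = 0.87178 + 0.1 = 0.97178.
d = 2*arccos(0.97178) = 0.4763

0.4763


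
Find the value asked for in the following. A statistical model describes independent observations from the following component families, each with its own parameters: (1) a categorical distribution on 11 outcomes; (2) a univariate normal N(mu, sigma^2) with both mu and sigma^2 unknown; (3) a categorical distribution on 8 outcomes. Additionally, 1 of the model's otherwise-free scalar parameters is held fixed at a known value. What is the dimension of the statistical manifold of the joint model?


The dimension of a statistical manifold equals the number of free
(independent) real parameters of the model. For a product of independent
blocks the parameter counts add.
- categorical on 11 outcomes (probabilities sum to 1): 11-1 = 10.
- normal (mu, sigma^2): 2.
- categorical on 8 outcomes (probabilities sum to 1): 8-1 = 7.
Total = 10 + 2 + 7 = 19.
1 parameter(s) fixed at known values: 19 - 1 = 18.
Dimension = 18

18


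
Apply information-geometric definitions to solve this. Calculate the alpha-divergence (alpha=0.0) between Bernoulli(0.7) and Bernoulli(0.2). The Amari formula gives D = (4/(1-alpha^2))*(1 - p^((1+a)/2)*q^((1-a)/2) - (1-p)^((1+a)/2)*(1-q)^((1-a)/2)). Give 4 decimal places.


Amari alpha-divergence:
D = (4/(1-alpha^2))*(1 - p^((1+a)/2)*q^((1-a)/2) - (1-p)^((1+a)/2)*(1-q)^((1-a)/2)).
alpha = 0.0, p = 0.7, q = 0.2.
e1 = (1+alpha)/2 = 0.5, e2 = (1-alpha)/2 = 0.5.
t1 = p^e1 * q^e2 = 0.7^0.5 * 0.2^0.5 = 0.374166.
t2 = (1-p)^e1 * (1-q)^e2 = 0.3^0.5 * 0.8^0.5 = 0.489898.
4/(1-alpha^2) = 4.0.
D = 4.0*(1 - 0.374166 - 0.489898) = 0.5437

0.5437


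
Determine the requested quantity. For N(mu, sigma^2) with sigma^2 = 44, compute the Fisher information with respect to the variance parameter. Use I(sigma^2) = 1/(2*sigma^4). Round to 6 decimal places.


Fisher information for variance: I(sigma^2) = 1/(2*sigma^4).
sigma^2 = 44, so sigma^4 = 1936.
I = 1/(2*1936) = 1/3872 = 0.000258

0.000258


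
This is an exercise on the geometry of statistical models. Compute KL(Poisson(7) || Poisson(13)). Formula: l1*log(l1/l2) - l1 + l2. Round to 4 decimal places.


KL divergence for Poisson:
KL = l1*log(l1/l2) - l1 + l2.
l1 = 7, l2 = 13.
log(7/13) = -0.619039.
l1*log(l1/l2) = 7 * -0.619039 = -4.333274.
KL = -4.333274 - 7 + 13 = 1.6667

1.6667


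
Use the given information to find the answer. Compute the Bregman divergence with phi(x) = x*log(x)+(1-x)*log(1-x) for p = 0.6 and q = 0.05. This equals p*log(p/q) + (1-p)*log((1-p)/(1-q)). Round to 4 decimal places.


Bregman divergence with negative entropy generator:
D = p*log(p/q) + (1-p)*log((1-p)/(1-q)).
p = 0.6, q = 0.05.
p*log(p/q) = 0.6*log(0.6/0.05) = 1.490944.
(1-p)*log((1-p)/(1-q)) = 0.4*log(0.4/0.95) = -0.345999.
D = 1.490944 + -0.345999 = 1.1449

1.1449


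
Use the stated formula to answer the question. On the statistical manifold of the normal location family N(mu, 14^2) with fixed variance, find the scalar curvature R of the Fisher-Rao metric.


This family has a single free parameter, so its statistical manifold
is 1-dimensional. The Riemann curvature tensor of any 1-dimensional
Riemannian manifold vanishes identically, so R = 0.

0


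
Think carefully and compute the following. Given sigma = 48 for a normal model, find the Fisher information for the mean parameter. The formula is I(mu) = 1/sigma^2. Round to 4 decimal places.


The Fisher information for the mean of a normal distribution is I(mu) = 1/sigma^2.
sigma = 48, so sigma^2 = 2304.
I(mu) = 1/2304 = 0.0004

0.0004


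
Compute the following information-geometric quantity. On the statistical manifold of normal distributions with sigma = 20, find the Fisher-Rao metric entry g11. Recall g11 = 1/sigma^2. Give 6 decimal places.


For the 2-parameter normal family, the Fisher metric has:
  g11 = 1/sigma^2, g22 = 2/sigma^2.
sigma = 20, sigma^2 = 400.
g11 = 0.002500

0.002500


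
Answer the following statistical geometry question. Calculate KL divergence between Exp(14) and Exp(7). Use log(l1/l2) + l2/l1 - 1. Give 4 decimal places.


KL divergence for exponential family:
KL = log(l1/l2) + l2/l1 - 1.
log(14/7) = 0.693147.
7/14 = 0.5.
KL = 0.693147 + 0.5 - 1 = 0.1931

0.1931


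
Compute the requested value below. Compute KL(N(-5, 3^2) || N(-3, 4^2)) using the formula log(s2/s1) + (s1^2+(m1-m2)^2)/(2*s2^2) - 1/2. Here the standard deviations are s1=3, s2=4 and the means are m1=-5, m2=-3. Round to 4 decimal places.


KL divergence between normal distributions:
KL = log(s2/s1) + (s1^2 + (m1-m2)^2)/(2*s2^2) - 1/2.
log(4/3) = 0.287682.
(3^2 + (-5--3)^2)/(2*4^2) = (9 + 4)/32 = 0.40625.
KL = 0.287682 + 0.40625 - 0.5 = 0.1939

0.1939


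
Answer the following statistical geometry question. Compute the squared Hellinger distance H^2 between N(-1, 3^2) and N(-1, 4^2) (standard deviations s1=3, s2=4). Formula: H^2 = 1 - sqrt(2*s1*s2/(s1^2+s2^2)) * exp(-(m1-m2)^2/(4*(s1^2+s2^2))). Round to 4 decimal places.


Squared Hellinger distance for Gaussians:
H^2 = 1 - sqrt(2*s1*s2/(s1^2+s2^2)) * exp(-(m1-m2)^2/(4*(s1^2+s2^2))).
s1^2 = 9, s2^2 = 16, s1^2+s2^2 = 25.
sqrt(2*3*4/(25)) = 0.979796.
(m1-m2)^2 = (0)^2 = 0.
exp(-0/(4*25)) = exp(0.0) = 1.0.
H^2 = 1 - 0.979796*1.0 = 0.0202

0.0202


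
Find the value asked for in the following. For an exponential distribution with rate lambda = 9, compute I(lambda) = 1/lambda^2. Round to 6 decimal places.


Fisher information for exponential: I(lambda) = 1/lambda^2.
lambda = 9, lambda^2 = 81.
I = 1/81 = 0.012346

0.012346


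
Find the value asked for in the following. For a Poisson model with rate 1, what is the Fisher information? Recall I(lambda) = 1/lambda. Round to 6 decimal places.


Fisher information for Poisson: I(lambda) = 1/lambda.
lambda = 1.
I(lambda) = 1/1 = 1.000000

1.000000


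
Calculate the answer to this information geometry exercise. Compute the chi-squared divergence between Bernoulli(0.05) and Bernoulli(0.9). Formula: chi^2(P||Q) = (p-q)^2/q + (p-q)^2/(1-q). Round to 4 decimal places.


Chi-squared divergence between Bernoulli distributions:
chi^2 = (p-q)^2/q + (p-q)^2/(1-q).
p = 0.05, q = 0.9, p-q = -0.85.
(p-q)^2 = 0.7225.
term1 = 0.7225/0.9 = 0.802778.
term2 = 0.7225/0.1 = 7.225.
chi^2 = 0.802778 + 7.225 = 8.0278

8.0278


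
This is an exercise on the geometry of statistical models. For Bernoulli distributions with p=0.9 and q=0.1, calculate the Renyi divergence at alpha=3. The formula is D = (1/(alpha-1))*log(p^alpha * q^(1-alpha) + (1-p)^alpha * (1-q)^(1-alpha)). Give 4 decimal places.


Renyi divergence of order alpha between Bernoulli distributions:
D = (1/(alpha-1))*log(p^alpha * q^(1-alpha) + (1-p)^alpha * (1-q)^(1-alpha)).
alpha = 3, p = 0.9, q = 0.1.
p^alpha * q^(1-alpha) = 0.9^3 * 0.1^-2 = 72.9.
(1-p)^alpha * (1-q)^(1-alpha) = 0.1^3 * 0.9^-2 = 0.001235.
sum = 72.9 + 0.001235 = 72.901235.
D = (1/2)*log(72.901235) = 2.1446

2.1446


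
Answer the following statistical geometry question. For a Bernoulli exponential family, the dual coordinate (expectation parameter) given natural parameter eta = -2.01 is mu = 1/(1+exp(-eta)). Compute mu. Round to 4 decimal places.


Dual coordinate (expectation parameter) for Bernoulli:
mu = 1/(1+exp(-eta)).
eta = -2.01.
exp(-eta) = exp(2.01) = 7.463317.
mu = 1/(1+7.463317) = 0.1182

0.1182


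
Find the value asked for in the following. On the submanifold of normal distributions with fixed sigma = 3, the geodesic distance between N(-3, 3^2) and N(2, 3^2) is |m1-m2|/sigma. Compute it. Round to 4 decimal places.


On the fixed-variance normal subfamily, geodesic distance = |m1-m2|/sigma.
|-3 - 2| = 5.
sigma = 3.
d = 5/3 = 1.6667

1.6667


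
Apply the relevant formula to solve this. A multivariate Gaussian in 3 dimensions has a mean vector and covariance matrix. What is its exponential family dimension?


Exponential family dimension calculation:
For 3-dim MVN: mean has 3 params, covariance has 3*4/2 = 6 unique entries.
Total dim = 3 + 6 = 9.

9


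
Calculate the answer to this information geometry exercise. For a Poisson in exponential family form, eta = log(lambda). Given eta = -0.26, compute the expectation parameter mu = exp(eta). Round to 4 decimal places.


Expectation parameter for Poisson exponential family:
mu = exp(eta).
eta = -0.26.
mu = exp(-0.26) = 0.7711

0.7711


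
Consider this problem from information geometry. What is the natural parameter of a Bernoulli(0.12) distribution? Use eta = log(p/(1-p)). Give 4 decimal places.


Natural parameter for Bernoulli: eta = log(p/(1-p)).
p = 0.12, 1-p = 0.88.
p/(1-p) = 0.136364.
eta = log(0.136364) = -1.9924

-1.9924


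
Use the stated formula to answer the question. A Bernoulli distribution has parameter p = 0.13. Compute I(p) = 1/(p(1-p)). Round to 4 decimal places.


For Bernoulli(p), Fisher information is I(p) = 1/(p*(1-p)).
p = 0.13, 1-p = 0.87.
p*(1-p) = 0.1131.
I(p) = 1/0.1131 = 8.8417

8.8417


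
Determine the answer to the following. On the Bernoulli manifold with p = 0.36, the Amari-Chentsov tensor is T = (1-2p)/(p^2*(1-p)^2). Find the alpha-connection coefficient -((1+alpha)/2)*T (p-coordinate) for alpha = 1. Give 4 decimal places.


Skewness (Amari-Chentsov) tensor: T = (1-2p)/(p^2*(1-p)^2).
p = 0.36, 1-2p = 0.28, p^2 = 0.1296, (1-p)^2 = 0.4096.
T = 0.28/(0.1296 * 0.4096) = 5.274643.
In the p-coordinate, Gamma^(alpha) = Gamma^(0) - (alpha/2)*T with Gamma^(0) = (1/2)*g'(p) = -T/2,
so Gamma^(alpha) = -((1+alpha)/2)*T.
alpha = 1, -(1+alpha)/2 = -1.0.
Gamma = -1.0 * 5.274643 = -5.2746

-5.2746


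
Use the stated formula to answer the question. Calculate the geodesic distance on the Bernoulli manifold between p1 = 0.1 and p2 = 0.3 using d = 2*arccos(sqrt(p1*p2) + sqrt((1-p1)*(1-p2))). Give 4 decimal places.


Geodesic distance on Bernoulli manifold:
d(p1,p2) = 2*arccos(sqrt(p1*p2) + sqrt((1-p1)*(1-p2))).
sqrt(p1*p2) = sqrt(0.1*0.3) = 0.173205.
sqrt((1-p1)*(1-p2)) = sqrt(0.9*0.7) = 0.793725.
arg = 0.173205 + 0.793725 = 0.96693.
d = 2*arccos(0.96693) = 0.5158

0.5158


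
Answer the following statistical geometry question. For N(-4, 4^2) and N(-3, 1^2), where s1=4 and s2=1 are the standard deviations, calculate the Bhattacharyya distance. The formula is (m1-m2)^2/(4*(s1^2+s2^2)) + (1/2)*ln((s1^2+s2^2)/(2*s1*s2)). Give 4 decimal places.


Bhattacharyya distance between two Gaussians:
DB = (m1-m2)^2/(4*(s1^2+s2^2)) + (1/2)*ln((s1^2+s2^2)/(2*s1*s2)).
(m1-m2)^2 = (-1)^2 = 1.
s1^2+s2^2 = 16 + 1 = 17.
term1 = 1/68 = 0.014706.
term2 = 0.5*ln(17/8.0) = 0.376886.
DB = 0.014706 + 0.376886 = 0.3916

0.3916


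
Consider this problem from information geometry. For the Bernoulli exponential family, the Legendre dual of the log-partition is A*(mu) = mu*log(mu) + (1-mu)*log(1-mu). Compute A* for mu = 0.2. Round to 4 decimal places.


Legendre transform for Bernoulli:
A*(mu) = mu*log(mu) + (1-mu)*log(1-mu).
mu = 0.2, 1-mu = 0.8.
mu*log(mu) = 0.2*log(0.2) = -0.321888.
(1-mu)*log(1-mu) = 0.8*log(0.8) = -0.178515.
A* = -0.321888 + -0.178515 = -0.5004

-0.5004


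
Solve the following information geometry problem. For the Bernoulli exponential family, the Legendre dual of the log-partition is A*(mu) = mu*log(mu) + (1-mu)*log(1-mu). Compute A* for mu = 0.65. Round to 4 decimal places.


Legendre transform for Bernoulli:
A*(mu) = mu*log(mu) + (1-mu)*log(1-mu).
mu = 0.65, 1-mu = 0.35.
mu*log(mu) = 0.65*log(0.65) = -0.280009.
(1-mu)*log(1-mu) = 0.35*log(0.35) = -0.367438.
A* = -0.280009 + -0.367438 = -0.6474

-0.6474


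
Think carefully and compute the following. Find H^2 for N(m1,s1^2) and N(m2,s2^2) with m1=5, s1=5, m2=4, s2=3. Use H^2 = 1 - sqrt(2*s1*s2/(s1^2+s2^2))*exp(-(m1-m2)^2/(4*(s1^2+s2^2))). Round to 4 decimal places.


Squared Hellinger distance for Gaussians:
H^2 = 1 - sqrt(2*s1*s2/(s1^2+s2^2)) * exp(-(m1-m2)^2/(4*(s1^2+s2^2))).
s1^2 = 25, s2^2 = 9, s1^2+s2^2 = 34.
sqrt(2*5*3/(34)) = 0.939336.
(m1-m2)^2 = (1)^2 = 1.
exp(-1/(4*34)) = exp(-0.007353) = 0.992674.
H^2 = 1 - 0.939336*0.992674 = 0.0675

0.0675


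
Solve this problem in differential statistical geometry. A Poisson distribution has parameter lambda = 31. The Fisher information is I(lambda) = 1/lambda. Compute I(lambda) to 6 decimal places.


Fisher information for Poisson: I(lambda) = 1/lambda.
lambda = 31.
I(lambda) = 1/31 = 0.032258

0.032258


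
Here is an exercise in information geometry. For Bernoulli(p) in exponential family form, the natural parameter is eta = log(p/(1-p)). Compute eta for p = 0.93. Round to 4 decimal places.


Natural parameter for Bernoulli: eta = log(p/(1-p)).
p = 0.93, 1-p = 0.07.
p/(1-p) = 13.285714.
eta = log(13.285714) = 2.5867

2.5867


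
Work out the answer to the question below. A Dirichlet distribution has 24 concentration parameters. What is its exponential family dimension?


Exponential family dimension calculation:
Dirichlet with 24 components has 24 natural parameters.

24


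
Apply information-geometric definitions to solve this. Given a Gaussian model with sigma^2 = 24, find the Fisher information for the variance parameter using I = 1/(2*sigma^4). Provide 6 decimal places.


Fisher information for variance: I(sigma^2) = 1/(2*sigma^4).
sigma^2 = 24, so sigma^4 = 576.
I = 1/(2*576) = 1/1152 = 0.000868

0.000868


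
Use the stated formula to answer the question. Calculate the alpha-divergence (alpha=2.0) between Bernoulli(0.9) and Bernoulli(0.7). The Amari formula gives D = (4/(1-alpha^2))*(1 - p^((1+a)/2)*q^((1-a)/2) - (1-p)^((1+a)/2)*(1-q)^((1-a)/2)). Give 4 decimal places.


Amari alpha-divergence:
D = (4/(1-alpha^2))*(1 - p^((1+a)/2)*q^((1-a)/2) - (1-p)^((1+a)/2)*(1-q)^((1-a)/2)).
alpha = 2.0, p = 0.9, q = 0.7.
e1 = (1+alpha)/2 = 1.5, e2 = (1-alpha)/2 = -0.5.
t1 = p^e1 * q^e2 = 0.9^1.5 * 0.7^-0.5 = 1.020504.
t2 = (1-p)^e1 * (1-q)^e2 = 0.1^1.5 * 0.3^-0.5 = 0.057735.
4/(1-alpha^2) = -1.333333.
D = -1.333333*(1 - 1.020504 - 0.057735) = 0.1043

0.1043


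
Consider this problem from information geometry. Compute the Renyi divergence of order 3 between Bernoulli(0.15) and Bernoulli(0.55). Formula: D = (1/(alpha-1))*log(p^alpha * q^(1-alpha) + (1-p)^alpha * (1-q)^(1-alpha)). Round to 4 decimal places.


Renyi divergence of order alpha between Bernoulli distributions:
D = (1/(alpha-1))*log(p^alpha * q^(1-alpha) + (1-p)^alpha * (1-q)^(1-alpha)).
alpha = 3, p = 0.15, q = 0.55.
p^alpha * q^(1-alpha) = 0.15^3 * 0.55^-2 = 0.011157.
(1-p)^alpha * (1-q)^(1-alpha) = 0.85^3 * 0.45^-2 = 3.032716.
sum = 0.011157 + 3.032716 = 3.043873.
D = (1/2)*log(3.043873) = 0.5566

0.5566


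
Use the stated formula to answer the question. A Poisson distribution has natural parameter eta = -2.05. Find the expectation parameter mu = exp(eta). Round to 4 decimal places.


Expectation parameter for Poisson exponential family:
mu = exp(eta).
eta = -2.05.
mu = exp(-2.05) = 0.1287

0.1287


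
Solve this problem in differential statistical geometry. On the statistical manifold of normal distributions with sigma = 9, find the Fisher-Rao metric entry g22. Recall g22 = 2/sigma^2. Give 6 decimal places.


For the 2-parameter normal family, the Fisher metric has:
  g11 = 1/sigma^2, g22 = 2/sigma^2.
sigma = 9, sigma^2 = 81.
g22 = 0.024691

0.024691


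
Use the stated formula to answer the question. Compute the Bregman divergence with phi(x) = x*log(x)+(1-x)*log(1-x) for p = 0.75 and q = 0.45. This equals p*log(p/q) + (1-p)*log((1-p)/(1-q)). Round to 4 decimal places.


Bregman divergence with negative entropy generator:
D = p*log(p/q) + (1-p)*log((1-p)/(1-q)).
p = 0.75, q = 0.45.
p*log(p/q) = 0.75*log(0.75/0.45) = 0.383119.
(1-p)*log((1-p)/(1-q)) = 0.25*log(0.25/0.55) = -0.197114.
D = 0.383119 + -0.197114 = 0.1860

0.1860


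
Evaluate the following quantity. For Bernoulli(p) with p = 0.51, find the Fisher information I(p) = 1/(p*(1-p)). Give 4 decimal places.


For Bernoulli(p), Fisher information is I(p) = 1/(p*(1-p)).
p = 0.51, 1-p = 0.49.
p*(1-p) = 0.2499.
I(p) = 1/0.2499 = 4.0016

4.0016


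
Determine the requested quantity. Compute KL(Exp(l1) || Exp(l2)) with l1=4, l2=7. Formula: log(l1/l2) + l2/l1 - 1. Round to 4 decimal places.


KL divergence for exponential family:
KL = log(l1/l2) + l2/l1 - 1.
log(4/7) = -0.559616.
7/4 = 1.75.
KL = -0.559616 + 1.75 - 1 = 0.1904

0.1904


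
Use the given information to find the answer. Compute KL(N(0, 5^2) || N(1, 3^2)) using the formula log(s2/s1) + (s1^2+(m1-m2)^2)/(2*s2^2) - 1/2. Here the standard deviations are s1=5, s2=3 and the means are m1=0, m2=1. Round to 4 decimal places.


KL divergence between normal distributions:
KL = log(s2/s1) + (s1^2 + (m1-m2)^2)/(2*s2^2) - 1/2.
log(3/5) = -0.510826.
(5^2 + (0-1)^2)/(2*3^2) = (25 + 1)/18 = 1.444444.
KL = -0.510826 + 1.444444 - 0.5 = 0.4336

0.4336


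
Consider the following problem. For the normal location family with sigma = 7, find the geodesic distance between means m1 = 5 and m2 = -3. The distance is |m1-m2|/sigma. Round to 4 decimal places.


On the fixed-variance normal subfamily, geodesic distance = |m1-m2|/sigma.
|5 - -3| = 8.
sigma = 7.
d = 8/7 = 1.1429

1.1429


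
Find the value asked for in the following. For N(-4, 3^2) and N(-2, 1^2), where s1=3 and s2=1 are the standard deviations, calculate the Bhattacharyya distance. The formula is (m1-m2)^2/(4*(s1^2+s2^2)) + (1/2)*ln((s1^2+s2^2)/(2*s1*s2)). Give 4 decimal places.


Bhattacharyya distance between two Gaussians:
DB = (m1-m2)^2/(4*(s1^2+s2^2)) + (1/2)*ln((s1^2+s2^2)/(2*s1*s2)).
(m1-m2)^2 = (-2)^2 = 4.
s1^2+s2^2 = 9 + 1 = 10.
term1 = 4/40 = 0.1.
term2 = 0.5*ln(10/6.0) = 0.255413.
DB = 0.1 + 0.255413 = 0.3554

0.3554


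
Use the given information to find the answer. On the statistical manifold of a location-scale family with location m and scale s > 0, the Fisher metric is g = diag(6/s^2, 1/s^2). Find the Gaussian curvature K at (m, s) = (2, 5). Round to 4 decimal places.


The metric has the form g = (A dm^2 + B ds^2)/s^2 with A = 6, B = 1.
Substitute u = sqrt(A/B)*m: g = B*(du^2 + ds^2)/s^2, i.e. B times the
Poincare upper half-plane metric, which has constant Gaussian curvature -1.
Scaling a 2D metric by a constant c divides the Gaussian curvature by c,
so K = -1/B = -1/(1) = -1.0000 everywhere (the point (m, s) = (2, 5) is irrelevant:
the curvature is constant).
The requested Gaussian curvature is K = -1.0000.

-1.0000


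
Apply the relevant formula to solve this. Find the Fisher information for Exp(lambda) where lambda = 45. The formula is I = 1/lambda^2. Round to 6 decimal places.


Fisher information for exponential: I(lambda) = 1/lambda^2.
lambda = 45, lambda^2 = 2025.
I = 1/2025 = 0.000494

0.000494


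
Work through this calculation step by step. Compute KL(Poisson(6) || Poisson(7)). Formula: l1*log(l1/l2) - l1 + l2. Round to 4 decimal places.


KL divergence for Poisson:
KL = l1*log(l1/l2) - l1 + l2.
l1 = 6, l2 = 7.
log(6/7) = -0.154151.
l1*log(l1/l2) = 6 * -0.154151 = -0.924904.
KL = -0.924904 - 6 + 7 = 0.0751

0.0751


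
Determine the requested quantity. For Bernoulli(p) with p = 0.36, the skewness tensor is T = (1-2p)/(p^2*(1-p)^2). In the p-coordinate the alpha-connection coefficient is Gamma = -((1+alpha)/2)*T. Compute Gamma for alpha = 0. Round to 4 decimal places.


Skewness (Amari-Chentsov) tensor: T = (1-2p)/(p^2*(1-p)^2).
p = 0.36, 1-2p = 0.28, p^2 = 0.1296, (1-p)^2 = 0.4096.
T = 0.28/(0.1296 * 0.4096) = 5.274643.
In the p-coordinate, Gamma^(alpha) = Gamma^(0) - (alpha/2)*T with Gamma^(0) = (1/2)*g'(p) = -T/2,
so Gamma^(alpha) = -((1+alpha)/2)*T.
alpha = 0, -(1+alpha)/2 = -0.5.
Gamma = -0.5 * 5.274643 = -2.6373

-2.6373
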